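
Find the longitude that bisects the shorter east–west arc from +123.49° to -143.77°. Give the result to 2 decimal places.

+169.86°

Signed shortest Δλ from +123.49° to -143.77° is +92.74°.
Midpoint longitude = +123.49° + (+92.74°)/2 = +123.49° + 46.37° = +169.86°.
(The naïve average (+123.49 + -143.77)/2 = -10.14° is on the wrong side of the globe.)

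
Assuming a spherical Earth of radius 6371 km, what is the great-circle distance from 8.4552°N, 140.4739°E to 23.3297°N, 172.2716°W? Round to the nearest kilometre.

Δλ = -172.2716 − 140.4739 = -312.7455°; wrapped into (−180°, 180°]: 47.2545°.
Δφ = 23.3297 − 8.4552 = 14.8745°.
a = sin²(Δφ/2) + cos φ₁ · cos φ₂ · sin²(Δλ/2) = 0.162647.
c = 2·atan2(√a, √(1−a)) = 0.83023 rad → d = 6371·c ≈ 5289.40 km.

5289 km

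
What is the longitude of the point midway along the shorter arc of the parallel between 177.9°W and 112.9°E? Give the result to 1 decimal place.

Signed shortest Δλ from -177.9° to +112.9° is -69.2°.
Midpoint longitude = -177.9° + (-69.2°)/2 = -177.9° − 34.6° = -212.5°.
Normalise into (−180°, 180°]: +147.5°.
(The naïve average (-177.9 + +112.9)/2 = -32.5° is on the wrong side of the globe.)

147.5°E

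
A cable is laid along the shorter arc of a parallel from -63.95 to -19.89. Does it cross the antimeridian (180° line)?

Signed shortest Δλ = ((-19.89 − -63.95 + 180) mod 360) − 180 = 44.06°.
Going east by 44.06° from -63.95° reaches -19.89° without touching 180°.

No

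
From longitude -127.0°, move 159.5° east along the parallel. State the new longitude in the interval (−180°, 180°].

Start at -127.0°; shift +159.5° → +32.5°.
+32.5° already lies in (−180°, 180°].

+32.5°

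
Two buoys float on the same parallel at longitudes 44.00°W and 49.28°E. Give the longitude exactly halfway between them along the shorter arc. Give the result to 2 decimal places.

Signed shortest Δλ from -44.00° to +49.28° is +93.28°.
Midpoint longitude = -44.00° + (+93.28°)/2 = -44.00° + 46.64° = +2.64°.

2.64°E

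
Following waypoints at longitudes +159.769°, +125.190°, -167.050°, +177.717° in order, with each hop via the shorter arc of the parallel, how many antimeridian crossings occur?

Leg 1: +159.769° → +125.190°, shortest Δλ = -34.579° (west) — does not cross 180°.
Leg 2: +125.190° → -167.050°, shortest Δλ = 67.76° (east) — crosses 180°.
Leg 3: -167.050° → +177.717°, shortest Δλ = -15.233° (west) — crosses 180°.
Total crossings: 2.

2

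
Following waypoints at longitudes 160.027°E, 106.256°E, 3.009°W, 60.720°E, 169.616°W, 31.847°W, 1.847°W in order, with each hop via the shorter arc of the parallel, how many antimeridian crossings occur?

1

Leg 1: +160.027° → +106.256°, shortest Δλ = -53.771° (west) — does not cross 180°.
Leg 2: +106.256° → -3.009°, shortest Δλ = -109.265° (west) — does not cross 180°.
Leg 3: -3.009° → +60.720°, shortest Δλ = 63.729° (east) — does not cross 180°.
Leg 4: +60.720° → -169.616°, shortest Δλ = 129.664° (east) — crosses 180°.
Leg 5: -169.616° → -31.847°, shortest Δλ = 137.769° (east) — does not cross 180°.
Leg 6: -31.847° → -1.847°, shortest Δλ = 30.0° (east) — does not cross 180°.
Total crossings: 1.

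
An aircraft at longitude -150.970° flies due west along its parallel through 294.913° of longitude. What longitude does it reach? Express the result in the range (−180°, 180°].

-85.883°

Start at -150.970°; shift −294.913° → -445.883°.
-445.883° lies outside (−180°, 180°]; add 360° → -85.883°.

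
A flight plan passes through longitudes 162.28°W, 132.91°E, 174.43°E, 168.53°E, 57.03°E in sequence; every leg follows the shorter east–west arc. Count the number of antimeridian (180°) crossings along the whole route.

Leg 1: -162.28° → +132.91°, shortest Δλ = -64.81° (west) — crosses 180°.
Leg 2: +132.91° → +174.43°, shortest Δλ = 41.52° (east) — does not cross 180°.
Leg 3: +174.43° → +168.53°, shortest Δλ = -5.9° (west) — does not cross 180°.
Leg 4: +168.53° → +57.03°, shortest Δλ = -111.5° (west) — does not cross 180°.
Total crossings: 1.

1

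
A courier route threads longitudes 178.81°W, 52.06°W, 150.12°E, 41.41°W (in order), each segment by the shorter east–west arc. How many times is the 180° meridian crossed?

2

Leg 1: -178.81° → -52.06°, shortest Δλ = 126.75° (east) — does not cross 180°.
Leg 2: -52.06° → +150.12°, shortest Δλ = -157.82° (west) — crosses 180°.
Leg 3: +150.12° → -41.41°, shortest Δλ = 168.47° (east) — crosses 180°.
Total crossings: 2.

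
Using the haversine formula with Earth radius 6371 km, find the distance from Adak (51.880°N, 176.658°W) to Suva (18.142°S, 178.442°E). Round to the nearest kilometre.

7801 km

Δλ = 178.442 − -176.658 = 355.100°; wrapped into (−180°, 180°]: -4.900°.
Δφ = -18.142 − 51.880 = -70.022°.
a = sin²(Δφ/2) + cos φ₁ · cos φ₂ · sin²(Δλ/2) = 0.330242.
c = 2·atan2(√a, √(1−a)) = 1.22439 rad → d = 6371·c ≈ 7800.62 km.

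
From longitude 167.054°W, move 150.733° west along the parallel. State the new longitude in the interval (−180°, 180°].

42.213°E

Start at -167.054°; shift −150.733° → -317.787°.
-317.787° lies outside (−180°, 180°]; add 360° → +42.213°.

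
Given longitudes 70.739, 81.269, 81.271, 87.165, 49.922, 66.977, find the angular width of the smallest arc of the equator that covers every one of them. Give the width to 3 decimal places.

37.243°

Sort the longitudes: +49.922°, +66.977°, +70.739°, +81.269°, +81.271°, +87.165°.
Eastward gaps between consecutive values (wrapping around): 17.055°, 3.762°, 10.530°, 0.002°, 5.894°, 322.757°.
Largest gap = 322.757° ⇒ minimal covering band is its complement: 360° − 322.757° = 37.243°.
Band runs from +49.922° eastward to +87.165°.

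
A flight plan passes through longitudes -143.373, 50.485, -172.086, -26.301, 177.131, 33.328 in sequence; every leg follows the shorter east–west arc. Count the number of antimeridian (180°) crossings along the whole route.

Leg 1: -143.373° → +50.485°, shortest Δλ = -166.142° (west) — crosses 180°.
Leg 2: +50.485° → -172.086°, shortest Δλ = 137.429° (east) — crosses 180°.
Leg 3: -172.086° → -26.301°, shortest Δλ = 145.785° (east) — does not cross 180°.
Leg 4: -26.301° → +177.131°, shortest Δλ = -156.568° (west) — crosses 180°.
Leg 5: +177.131° → +33.328°, shortest Δλ = -143.803° (west) — does not cross 180°.
Total crossings: 3.

3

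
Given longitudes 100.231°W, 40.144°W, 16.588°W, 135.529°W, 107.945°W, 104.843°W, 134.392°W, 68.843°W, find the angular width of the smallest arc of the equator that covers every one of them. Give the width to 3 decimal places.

118.941°

Sort the longitudes: -135.529°, -134.392°, -107.945°, -104.843°, -100.231°, -68.843°, -40.144°, -16.588°.
Eastward gaps between consecutive values (wrapping around): 1.137°, 26.447°, 3.102°, 4.612°, 31.388°, 28.699°, 23.556°, 241.059°.
Largest gap = 241.059° ⇒ minimal covering band is its complement: 360° − 241.059° = 118.941°.
Band runs from -135.529° eastward to -16.588°.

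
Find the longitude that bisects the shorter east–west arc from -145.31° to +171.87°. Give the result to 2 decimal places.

Signed shortest Δλ from -145.31° to +171.87° is -42.82°.
Midpoint longitude = -145.31° + (-42.82°)/2 = -145.31° − 21.41° = -166.72°.
(The naïve average (-145.31 + +171.87)/2 = 13.28° is on the wrong side of the globe.)

-166.72°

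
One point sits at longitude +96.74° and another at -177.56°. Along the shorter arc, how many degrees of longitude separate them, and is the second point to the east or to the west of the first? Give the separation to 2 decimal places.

85.70° east

Raw difference: -177.56 − 96.74 = -274.3°.
Normalise into (−180°, 180°]: -274.3° + 360° = 85.7°.
Positive ⇒ the second point lies to the east; separation 85.70°.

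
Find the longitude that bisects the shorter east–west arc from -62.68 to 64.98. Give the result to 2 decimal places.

Signed shortest Δλ from -62.68° to +64.98° is +127.66°.
Midpoint longitude = -62.68° + (+127.66°)/2 = -62.68° + 63.83° = +1.15°.

+1.15°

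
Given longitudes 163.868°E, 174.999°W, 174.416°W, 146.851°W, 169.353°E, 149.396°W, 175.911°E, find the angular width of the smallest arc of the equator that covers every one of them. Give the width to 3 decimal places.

49.281°

Sort the longitudes: -174.999°, -174.416°, -149.396°, -146.851°, +163.868°, +169.353°, +175.911°.
Eastward gaps between consecutive values (wrapping around): 0.583°, 25.020°, 2.545°, 310.719°, 5.485°, 6.558°, 9.090°.
Largest gap = 310.719° ⇒ minimal covering band is its complement: 360° − 310.719° = 49.281°.
Band runs from +163.868° eastward to -146.851°, crossing the antimeridian.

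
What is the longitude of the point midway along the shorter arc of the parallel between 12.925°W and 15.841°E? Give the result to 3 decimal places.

Signed shortest Δλ from -12.925° to +15.841° is +28.766°.
Midpoint longitude = -12.925° + (+28.766°)/2 = -12.925° + 14.383° = +1.458°.

1.458°E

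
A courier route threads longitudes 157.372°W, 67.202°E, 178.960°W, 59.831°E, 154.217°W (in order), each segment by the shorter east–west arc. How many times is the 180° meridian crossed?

4

Leg 1: -157.372° → +67.202°, shortest Δλ = -135.426° (west) — crosses 180°.
Leg 2: +67.202° → -178.960°, shortest Δλ = 113.838° (east) — crosses 180°.
Leg 3: -178.960° → +59.831°, shortest Δλ = -121.209° (west) — crosses 180°.
Leg 4: +59.831° → -154.217°, shortest Δλ = 145.952° (east) — crosses 180°.
Total crossings: 4.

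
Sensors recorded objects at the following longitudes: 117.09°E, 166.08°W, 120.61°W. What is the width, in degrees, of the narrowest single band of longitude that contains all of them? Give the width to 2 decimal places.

Sort the longitudes: -166.08°, -120.61°, +117.09°.
Eastward gaps between consecutive values (wrapping around): 45.47°, 237.70°, 76.83°.
Largest gap = 237.70° ⇒ minimal covering band is its complement: 360° − 237.70° = 122.30°.
Band runs from +117.09° eastward to -120.61°, crossing the antimeridian.

122.30°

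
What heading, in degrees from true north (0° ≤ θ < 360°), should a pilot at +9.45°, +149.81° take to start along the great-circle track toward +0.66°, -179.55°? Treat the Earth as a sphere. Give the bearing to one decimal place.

104.3°

Δλ = -179.55 − 149.81 = -329.36°; wrapped into (−180°, 180°]: 30.64°.
θ = atan2( sin Δλ · cos φ₂ , cos φ₁ · sin φ₂ − sin φ₁ · cos φ₂ · cos Δλ )
  = atan2(0.50961, -0.12989) = 104.299° → normalised to [0°, 360°): 104.299°.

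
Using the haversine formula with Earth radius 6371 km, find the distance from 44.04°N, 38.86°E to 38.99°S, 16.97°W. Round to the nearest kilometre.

Δλ = -16.97 − 38.86 = -55.83°.
Δφ = -38.99 − 44.04 = -83.03°.
a = sin²(Δφ/2) + cos φ₁ · cos φ₂ · sin²(Δλ/2) = 0.561786.
c = 2·atan2(√a, √(1−a)) = 1.69468 rad → d = 6371·c ≈ 10796.83 km.

10797 km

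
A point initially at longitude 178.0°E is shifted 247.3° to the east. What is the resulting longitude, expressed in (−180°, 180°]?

65.3°E

Start at +178.0°; shift +247.3° → +425.3°.
+425.3° lies outside (−180°, 180°]; subtract 360° → +65.3°.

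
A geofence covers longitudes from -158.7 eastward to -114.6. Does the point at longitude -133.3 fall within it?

Yes

Band width going east from -158.7° to -114.6°: ((-114.6 − -158.7) mod 360) = 44.1°.
Offset of -133.3° east of the west edge: ((-133.3 − -158.7) mod 360) = 25.4°.
25.4° ≤ 44.1° ⇒ inside.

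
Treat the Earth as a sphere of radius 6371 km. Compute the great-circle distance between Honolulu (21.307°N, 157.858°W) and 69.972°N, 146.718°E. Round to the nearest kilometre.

Δλ = 146.718 − -157.858 = 304.576°; wrapped into (−180°, 180°]: -55.424°.
Δφ = 69.972 − 21.307 = 48.665°.
a = sin²(Δφ/2) + cos φ₁ · cos φ₂ · sin²(Δλ/2) = 0.238769.
c = 2·atan2(√a, √(1−a)) = 1.02106 rad → d = 6371·c ≈ 6505.17 km.

6505 km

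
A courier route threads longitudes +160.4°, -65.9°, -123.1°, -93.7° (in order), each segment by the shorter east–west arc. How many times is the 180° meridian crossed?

1

Leg 1: +160.4° → -65.9°, shortest Δλ = 133.7° (east) — crosses 180°.
Leg 2: -65.9° → -123.1°, shortest Δλ = -57.2° (west) — does not cross 180°.
Leg 3: -123.1° → -93.7°, shortest Δλ = 29.4° (east) — does not cross 180°.
Total crossings: 1.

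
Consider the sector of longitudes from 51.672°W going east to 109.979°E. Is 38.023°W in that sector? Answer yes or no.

Band width going east from -51.672° to +109.979°: ((109.979 − -51.672) mod 360) = 161.651°.
Offset of -38.023° east of the west edge: ((-38.023 − -51.672) mod 360) = 13.649°.
13.649° ≤ 161.651° ⇒ inside.

Yes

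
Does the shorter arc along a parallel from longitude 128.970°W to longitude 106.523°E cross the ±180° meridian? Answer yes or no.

Yes

Naïve |106.523 − -128.970| = 235.493° > 180°, so the shorter arc goes the other way round — across 180°.
Signed shortest Δλ = ((106.523 − -128.970 + 180) mod 360) − 180 = -124.507°.
Going west by 124.507° from -128.970° passes through 180° before reaching +106.523°.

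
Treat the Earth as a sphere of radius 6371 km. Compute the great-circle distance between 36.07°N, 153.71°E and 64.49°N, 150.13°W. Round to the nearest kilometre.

Δλ = -150.13 − 153.71 = -303.84°; wrapped into (−180°, 180°]: 56.16°.
Δφ = 64.49 − 36.07 = 28.42°.
a = sin²(Δφ/2) + cos φ₁ · cos φ₂ · sin²(Δλ/2) = 0.137386.
c = 2·atan2(√a, √(1−a)) = 0.75943 rad → d = 6371·c ≈ 4838.34 km.

4838 km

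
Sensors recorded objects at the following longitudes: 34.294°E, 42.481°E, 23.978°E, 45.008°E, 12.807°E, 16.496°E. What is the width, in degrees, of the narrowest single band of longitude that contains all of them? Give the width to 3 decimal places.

32.201°

Sort the longitudes: +12.807°, +16.496°, +23.978°, +34.294°, +42.481°, +45.008°.
Eastward gaps between consecutive values (wrapping around): 3.689°, 7.482°, 10.316°, 8.187°, 2.527°, 327.799°.
Largest gap = 327.799° ⇒ minimal covering band is its complement: 360° − 327.799° = 32.201°.
Band runs from +12.807° eastward to +45.008°.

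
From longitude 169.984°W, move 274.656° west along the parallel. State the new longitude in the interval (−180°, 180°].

84.640°W

Start at -169.984°; shift −274.656° → -444.640°.
-444.640° lies outside (−180°, 180°]; add 360° → -84.640°.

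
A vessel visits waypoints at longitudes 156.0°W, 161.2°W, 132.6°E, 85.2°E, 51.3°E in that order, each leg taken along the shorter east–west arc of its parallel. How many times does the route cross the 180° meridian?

1

Leg 1: -156.0° → -161.2°, shortest Δλ = -5.2° (west) — does not cross 180°.
Leg 2: -161.2° → +132.6°, shortest Δλ = -66.2° (west) — crosses 180°.
Leg 3: +132.6° → +85.2°, shortest Δλ = -47.4° (west) — does not cross 180°.
Leg 4: +85.2° → +51.3°, shortest Δλ = -33.9° (west) — does not cross 180°.
Total crossings: 1.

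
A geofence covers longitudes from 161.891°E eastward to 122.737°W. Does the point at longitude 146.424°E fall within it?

No

Band width going east from +161.891° to -122.737°: ((-122.737 − 161.891) mod 360) = 75.372°.
Offset of +146.424° east of the west edge: ((146.424 − 161.891) mod 360) = 344.533°.
344.533° > 75.372° ⇒ outside.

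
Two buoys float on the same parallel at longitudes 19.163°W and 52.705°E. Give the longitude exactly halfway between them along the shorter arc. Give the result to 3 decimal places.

Signed shortest Δλ from -19.163° to +52.705° is +71.868°.
Midpoint longitude = -19.163° + (+71.868°)/2 = -19.163° + 35.934° = +16.771°.

16.771°E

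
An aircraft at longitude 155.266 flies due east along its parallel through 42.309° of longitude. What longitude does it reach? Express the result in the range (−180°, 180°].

-162.425°

Start at +155.266°; shift +42.309° → +197.575°.
+197.575° lies outside (−180°, 180°]; subtract 360° → -162.425°.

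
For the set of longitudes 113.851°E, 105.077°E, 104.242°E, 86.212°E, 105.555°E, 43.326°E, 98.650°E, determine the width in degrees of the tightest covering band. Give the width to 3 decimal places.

Sort the longitudes: +43.326°, +86.212°, +98.650°, +104.242°, +105.077°, +105.555°, +113.851°.
Eastward gaps between consecutive values (wrapping around): 42.886°, 12.438°, 5.592°, 0.835°, 0.478°, 8.296°, 289.475°.
Largest gap = 289.475° ⇒ minimal covering band is its complement: 360° − 289.475° = 70.525°.
Band runs from +43.326° eastward to +113.851°.

70.525°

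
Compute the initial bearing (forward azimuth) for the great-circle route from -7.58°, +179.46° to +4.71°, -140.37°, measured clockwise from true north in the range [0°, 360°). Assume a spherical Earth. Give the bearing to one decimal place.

74.2°

Δλ = -140.37 − 179.46 = -319.83°; wrapped into (−180°, 180°]: 40.17°.
θ = atan2( sin Δλ · cos φ₂ , cos φ₁ · sin φ₂ − sin φ₁ · cos φ₂ · cos Δλ )
  = atan2(0.64288, 0.18185) = 74.205° → normalised to [0°, 360°): 74.205°.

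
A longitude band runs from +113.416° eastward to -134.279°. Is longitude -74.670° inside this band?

Band width going east from +113.416° to -134.279°: ((-134.279 − 113.416) mod 360) = 112.305°.
Offset of -74.670° east of the west edge: ((-74.670 − 113.416) mod 360) = 171.914°.
171.914° > 112.305° ⇒ outside.

No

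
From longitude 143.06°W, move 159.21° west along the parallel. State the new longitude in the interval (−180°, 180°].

Start at -143.06°; shift −159.21° → -302.27°.
-302.27° lies outside (−180°, 180°]; add 360° → +57.73°.

57.73°E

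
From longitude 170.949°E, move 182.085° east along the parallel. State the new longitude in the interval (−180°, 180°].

6.966°W

Start at +170.949°; shift +182.085° → +353.034°.
+353.034° lies outside (−180°, 180°]; subtract 360° → -6.966°.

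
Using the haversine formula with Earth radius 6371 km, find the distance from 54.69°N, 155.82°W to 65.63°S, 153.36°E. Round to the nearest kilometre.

14049 km

Δλ = 153.36 − -155.82 = 309.18°; wrapped into (−180°, 180°]: -50.82°.
Δφ = -65.63 − 54.69 = -120.32°.
a = sin²(Δφ/2) + cos φ₁ · cos φ₂ · sin²(Δλ/2) = 0.796327.
c = 2·atan2(√a, √(1−a)) = 2.20515 rad → d = 6371·c ≈ 14048.99 km.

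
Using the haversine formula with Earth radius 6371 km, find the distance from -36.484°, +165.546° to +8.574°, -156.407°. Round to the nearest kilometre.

Δλ = -156.407 − 165.546 = -321.953°; wrapped into (−180°, 180°]: 38.047°.
Δφ = 8.574 − -36.484 = 45.058°.
a = sin²(Δφ/2) + cos φ₁ · cos φ₂ · sin²(Δλ/2) = 0.231275.
c = 2·atan2(√a, √(1−a)) = 1.00339 rad → d = 6371·c ≈ 6392.58 km.

6393 km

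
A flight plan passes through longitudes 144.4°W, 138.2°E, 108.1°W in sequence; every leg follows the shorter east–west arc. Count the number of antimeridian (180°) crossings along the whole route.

2

Leg 1: -144.4° → +138.2°, shortest Δλ = -77.4° (west) — crosses 180°.
Leg 2: +138.2° → -108.1°, shortest Δλ = 113.7° (east) — crosses 180°.
Total crossings: 2.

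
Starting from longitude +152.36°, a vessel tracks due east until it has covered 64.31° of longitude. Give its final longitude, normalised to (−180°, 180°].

-143.33°

Start at +152.36°; shift +64.31° → +216.67°.
+216.67° lies outside (−180°, 180°]; subtract 360° → -143.33°.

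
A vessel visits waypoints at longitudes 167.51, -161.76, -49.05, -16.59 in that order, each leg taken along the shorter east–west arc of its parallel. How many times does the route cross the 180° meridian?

1

Leg 1: +167.51° → -161.76°, shortest Δλ = 30.73° (east) — crosses 180°.
Leg 2: -161.76° → -49.05°, shortest Δλ = 112.71° (east) — does not cross 180°.
Leg 3: -49.05° → -16.59°, shortest Δλ = 32.46° (east) — does not cross 180°.
Total crossings: 1.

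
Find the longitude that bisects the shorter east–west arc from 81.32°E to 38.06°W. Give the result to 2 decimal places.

21.63°E

Signed shortest Δλ from +81.32° to -38.06° is -119.38°.
Midpoint longitude = +81.32° + (-119.38°)/2 = +81.32° − 59.69° = +21.63°.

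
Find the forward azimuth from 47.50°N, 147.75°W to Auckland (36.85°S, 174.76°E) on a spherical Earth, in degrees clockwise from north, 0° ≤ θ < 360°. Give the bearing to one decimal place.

Δλ = 174.76 − -147.75 = 322.51°; wrapped into (−180°, 180°]: -37.49°.
θ = atan2( sin Δλ · cos φ₂ , cos φ₁ · sin φ₂ − sin φ₁ · cos φ₂ · cos Δλ )
  = atan2(-0.48703, -0.87329) = -150.852° → normalised to [0°, 360°): 209.148°.

209.1°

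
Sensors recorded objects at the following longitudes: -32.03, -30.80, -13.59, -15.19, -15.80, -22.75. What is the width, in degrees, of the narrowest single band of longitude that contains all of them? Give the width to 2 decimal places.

18.44°

Sort the longitudes: -32.03°, -30.80°, -22.75°, -15.80°, -15.19°, -13.59°.
Eastward gaps between consecutive values (wrapping around): 1.23°, 8.05°, 6.95°, 0.61°, 1.60°, 341.56°.
Largest gap = 341.56° ⇒ minimal covering band is its complement: 360° − 341.56° = 18.44°.
Band runs from -32.03° eastward to -13.59°.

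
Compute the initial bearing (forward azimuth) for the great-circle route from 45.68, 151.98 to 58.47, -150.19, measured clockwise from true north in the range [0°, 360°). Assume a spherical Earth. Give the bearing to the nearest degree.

48°

Δλ = -150.19 − 151.98 = -302.17°; wrapped into (−180°, 180°]: 57.83°.
θ = atan2( sin Δλ · cos φ₂ , cos φ₁ · sin φ₂ − sin φ₁ · cos φ₂ · cos Δλ )
  = atan2(0.44266, 0.39631) = 48.162° → normalised to [0°, 360°): 48.162°.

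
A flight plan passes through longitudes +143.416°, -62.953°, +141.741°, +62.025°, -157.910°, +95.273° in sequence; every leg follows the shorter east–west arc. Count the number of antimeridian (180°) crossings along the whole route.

Leg 1: +143.416° → -62.953°, shortest Δλ = 153.631° (east) — crosses 180°.
Leg 2: -62.953° → +141.741°, shortest Δλ = -155.306° (west) — crosses 180°.
Leg 3: +141.741° → +62.025°, shortest Δλ = -79.716° (west) — does not cross 180°.
Leg 4: +62.025° → -157.910°, shortest Δλ = 140.065° (east) — crosses 180°.
Leg 5: -157.910° → +95.273°, shortest Δλ = -106.817° (west) — crosses 180°.
Total crossings: 4.

4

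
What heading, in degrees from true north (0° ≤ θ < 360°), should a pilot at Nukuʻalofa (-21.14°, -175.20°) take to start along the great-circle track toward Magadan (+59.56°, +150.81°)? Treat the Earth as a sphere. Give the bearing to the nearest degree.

Δλ = 150.81 − -175.20 = 326.01°; wrapped into (−180°, 180°]: -33.99°.
θ = atan2( sin Δλ · cos φ₂ , cos φ₁ · sin φ₂ − sin φ₁ · cos φ₂ · cos Δλ )
  = atan2(-0.28323, 0.95564) = -16.509° → normalised to [0°, 360°): 343.491°.

343°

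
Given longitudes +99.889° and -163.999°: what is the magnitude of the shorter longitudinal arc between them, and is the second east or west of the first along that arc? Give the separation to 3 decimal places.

Raw difference: -163.999 − 99.889 = -263.888°.
Normalise into (−180°, 180°]: -263.888° + 360° = 96.112°.
Positive ⇒ the second point lies to the east; separation 96.112°.

96.112° east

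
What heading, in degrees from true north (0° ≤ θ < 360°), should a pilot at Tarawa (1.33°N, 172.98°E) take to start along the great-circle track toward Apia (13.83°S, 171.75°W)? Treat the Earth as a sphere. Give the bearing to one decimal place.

Δλ = -171.75 − 172.98 = -344.73°; wrapped into (−180°, 180°]: 15.27°.
θ = atan2( sin Δλ · cos φ₂ , cos φ₁ · sin φ₂ − sin φ₁ · cos φ₂ · cos Δλ )
  = atan2(0.25573, -0.26072) = 135.553° → normalised to [0°, 360°): 135.553°.

135.6°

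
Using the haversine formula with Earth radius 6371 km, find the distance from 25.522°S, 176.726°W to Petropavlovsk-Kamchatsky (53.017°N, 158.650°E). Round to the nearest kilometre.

Δλ = 158.650 − -176.726 = 335.376°; wrapped into (−180°, 180°]: -24.624°.
Δφ = 53.017 − -25.522 = 78.539°.
a = sin²(Δφ/2) + cos φ₁ · cos φ₂ · sin²(Δλ/2) = 0.425334.
c = 2·atan2(√a, √(1−a)) = 1.42090 rad → d = 6371·c ≈ 9052.57 km.

9053 km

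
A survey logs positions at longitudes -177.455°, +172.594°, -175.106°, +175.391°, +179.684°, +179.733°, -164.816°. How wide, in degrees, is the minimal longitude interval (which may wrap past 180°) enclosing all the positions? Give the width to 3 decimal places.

Sort the longitudes: -177.455°, -175.106°, -164.816°, +172.594°, +175.391°, +179.684°, +179.733°.
Eastward gaps between consecutive values (wrapping around): 2.349°, 10.290°, 337.410°, 2.797°, 4.293°, 0.049°, 2.812°.
Largest gap = 337.410° ⇒ minimal covering band is its complement: 360° − 337.410° = 22.590°.
Band runs from +172.594° eastward to -164.816°, crossing the antimeridian.

22.590°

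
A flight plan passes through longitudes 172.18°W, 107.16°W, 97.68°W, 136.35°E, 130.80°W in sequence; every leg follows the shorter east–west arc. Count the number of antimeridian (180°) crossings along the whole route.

Leg 1: -172.18° → -107.16°, shortest Δλ = 65.02° (east) — does not cross 180°.
Leg 2: -107.16° → -97.68°, shortest Δλ = 9.48° (east) — does not cross 180°.
Leg 3: -97.68° → +136.35°, shortest Δλ = -125.97° (west) — crosses 180°.
Leg 4: +136.35° → -130.80°, shortest Δλ = 92.85° (east) — crosses 180°.
Total crossings: 2.

2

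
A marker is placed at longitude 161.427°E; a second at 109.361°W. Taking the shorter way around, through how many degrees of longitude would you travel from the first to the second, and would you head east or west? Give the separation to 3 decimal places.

89.212° east

Raw difference: -109.361 − 161.427 = -270.788°.
Normalise into (−180°, 180°]: -270.788° + 360° = 89.212°.
Positive ⇒ the second point lies to the east; separation 89.212°.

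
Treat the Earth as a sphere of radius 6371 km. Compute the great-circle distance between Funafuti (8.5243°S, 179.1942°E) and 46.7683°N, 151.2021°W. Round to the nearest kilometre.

6811 km

Δλ = -151.2021 − 179.1942 = -330.3963°; wrapped into (−180°, 180°]: 29.6037°.
Δφ = 46.7683 − -8.5243 = 55.2926°.
a = sin²(Δφ/2) + cos φ₁ · cos φ₂ · sin²(Δλ/2) = 0.259519.
c = 2·atan2(√a, √(1−a)) = 1.06904 rad → d = 6371·c ≈ 6810.88 km.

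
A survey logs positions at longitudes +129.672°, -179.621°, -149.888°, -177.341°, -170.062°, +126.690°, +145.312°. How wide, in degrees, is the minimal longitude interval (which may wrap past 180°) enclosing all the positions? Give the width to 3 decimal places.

Sort the longitudes: -179.621°, -177.341°, -170.062°, -149.888°, +126.690°, +129.672°, +145.312°.
Eastward gaps between consecutive values (wrapping around): 2.280°, 7.279°, 20.174°, 276.578°, 2.982°, 15.640°, 35.067°.
Largest gap = 276.578° ⇒ minimal covering band is its complement: 360° − 276.578° = 83.422°.
Band runs from +126.690° eastward to -149.888°, crossing the antimeridian.

83.422°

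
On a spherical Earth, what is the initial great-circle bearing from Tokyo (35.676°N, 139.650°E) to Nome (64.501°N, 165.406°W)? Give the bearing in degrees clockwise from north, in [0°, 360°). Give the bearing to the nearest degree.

Δλ = -165.406 − 139.650 = -305.056°; wrapped into (−180°, 180°]: 54.944°.
θ = atan2( sin Δλ · cos φ₂ , cos φ₁ · sin φ₂ − sin φ₁ · cos φ₂ · cos Δλ )
  = atan2(0.35240, 0.58900) = 30.892° → normalised to [0°, 360°): 30.892°.

31°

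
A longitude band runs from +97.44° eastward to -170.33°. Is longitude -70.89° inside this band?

No

Band width going east from +97.44° to -170.33°: ((-170.33 − 97.44) mod 360) = 92.23°.
Offset of -70.89° east of the west edge: ((-70.89 − 97.44) mod 360) = 191.67°.
191.67° > 92.23° ⇒ outside.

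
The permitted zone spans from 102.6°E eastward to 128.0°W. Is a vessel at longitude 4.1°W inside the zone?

Band width going east from +102.6° to -128.0°: ((-128.0 − 102.6) mod 360) = 129.4°.
Offset of -4.1° east of the west edge: ((-4.1 − 102.6) mod 360) = 253.3°.
253.3° > 129.4° ⇒ outside.

No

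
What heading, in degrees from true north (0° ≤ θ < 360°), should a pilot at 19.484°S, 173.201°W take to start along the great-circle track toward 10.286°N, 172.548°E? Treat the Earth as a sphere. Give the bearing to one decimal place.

Δλ = 172.548 − -173.201 = 345.749°; wrapped into (−180°, 180°]: -14.251°.
θ = atan2( sin Δλ · cos φ₂ , cos φ₁ · sin φ₂ − sin φ₁ · cos φ₂ · cos Δλ )
  = atan2(-0.24221, 0.48642) = -26.471° → normalised to [0°, 360°): 333.529°.

333.5°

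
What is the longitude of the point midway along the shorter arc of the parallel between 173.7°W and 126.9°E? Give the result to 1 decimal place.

156.6°E

Signed shortest Δλ from -173.7° to +126.9° is -59.4°.
Midpoint longitude = -173.7° + (-59.4°)/2 = -173.7° − 29.7° = -203.4°.
Normalise into (−180°, 180°]: +156.6°.
(The naïve average (-173.7 + +126.9)/2 = -23.4° is on the wrong side of the globe.)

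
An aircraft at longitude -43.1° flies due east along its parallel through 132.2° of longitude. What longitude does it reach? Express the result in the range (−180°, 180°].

Start at -43.1°; shift +132.2° → +89.1°.
+89.1° already lies in (−180°, 180°].

+89.1°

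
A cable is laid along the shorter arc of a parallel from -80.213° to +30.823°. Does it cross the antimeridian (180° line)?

No

Signed shortest Δλ = ((30.823 − -80.213 + 180) mod 360) − 180 = 111.036°.
Going east by 111.036° from -80.213° reaches +30.823° without touching 180°.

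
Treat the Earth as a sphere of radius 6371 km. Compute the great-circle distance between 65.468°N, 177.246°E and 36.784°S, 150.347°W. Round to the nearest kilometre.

Δλ = -150.347 − 177.246 = -327.593°; wrapped into (−180°, 180°]: 32.407°.
Δφ = -36.784 − 65.468 = -102.252°.
a = sin²(Δφ/2) + cos φ₁ · cos φ₂ · sin²(Δλ/2) = 0.632000.
c = 2·atan2(√a, √(1−a)) = 1.83796 rad → d = 6371·c ≈ 11709.66 km.

11710 km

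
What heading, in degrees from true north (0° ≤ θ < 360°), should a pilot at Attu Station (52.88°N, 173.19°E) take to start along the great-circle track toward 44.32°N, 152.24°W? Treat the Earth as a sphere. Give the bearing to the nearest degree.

Δλ = -152.24 − 173.19 = -325.43°; wrapped into (−180°, 180°]: 34.57°.
θ = atan2( sin Δλ · cos φ₂ , cos φ₁ · sin φ₂ − sin φ₁ · cos φ₂ · cos Δλ )
  = atan2(0.40595, -0.04812) = 96.760° → normalised to [0°, 360°): 96.760°.

97°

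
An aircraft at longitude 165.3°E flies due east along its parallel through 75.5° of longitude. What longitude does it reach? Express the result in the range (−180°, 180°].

119.2°W

Start at +165.3°; shift +75.5° → +240.8°.
+240.8° lies outside (−180°, 180°]; subtract 360° → -119.2°.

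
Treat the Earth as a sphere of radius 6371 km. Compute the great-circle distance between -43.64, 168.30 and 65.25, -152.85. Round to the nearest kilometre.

12565 km

Δλ = -152.85 − 168.30 = -321.15°; wrapped into (−180°, 180°]: 38.85°.
Δφ = 65.25 − -43.64 = 108.89°.
a = sin²(Δφ/2) + cos φ₁ · cos φ₂ · sin²(Δλ/2) = 0.695387.
c = 2·atan2(√a, √(1−a)) = 1.97227 rad → d = 6371·c ≈ 12565.33 km.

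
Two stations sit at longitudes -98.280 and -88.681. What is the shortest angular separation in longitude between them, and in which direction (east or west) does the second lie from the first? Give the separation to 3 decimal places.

Raw difference: -88.681 − -98.280 = 9.599°.
Normalise into (−180°, 180°]: 9.599° stays 9.599°.
Positive ⇒ the second point lies to the east; separation 9.599°.

9.599° east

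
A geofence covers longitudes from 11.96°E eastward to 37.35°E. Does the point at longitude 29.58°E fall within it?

Yes

Band width going east from +11.96° to +37.35°: ((37.35 − 11.96) mod 360) = 25.39°.
Offset of +29.58° east of the west edge: ((29.58 − 11.96) mod 360) = 17.62°.
17.62° ≤ 25.39° ⇒ inside.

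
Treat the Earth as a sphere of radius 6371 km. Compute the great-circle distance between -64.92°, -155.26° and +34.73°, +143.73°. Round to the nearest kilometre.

12266 km

Δλ = 143.73 − -155.26 = 298.99°; wrapped into (−180°, 180°]: -61.01°.
Δφ = 34.73 − -64.92 = 99.65°.
a = sin²(Δφ/2) + cos φ₁ · cos φ₂ · sin²(Δλ/2) = 0.673579.
c = 2·atan2(√a, √(1−a)) = 1.92533 rad → d = 6371·c ≈ 12266.31 km.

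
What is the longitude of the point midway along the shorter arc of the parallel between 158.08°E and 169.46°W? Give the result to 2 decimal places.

174.31°E

Signed shortest Δλ from +158.08° to -169.46° is +32.46°.
Midpoint longitude = +158.08° + (+32.46°)/2 = +158.08° + 16.23° = +174.31°.
(The naïve average (+158.08 + -169.46)/2 = -5.69° is on the wrong side of the globe.)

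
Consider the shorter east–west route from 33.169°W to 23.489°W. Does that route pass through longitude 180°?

No

Signed shortest Δλ = ((-23.489 − -33.169 + 180) mod 360) − 180 = 9.68°.
Going east by 9.68° from -33.169° reaches -23.489° without touching 180°.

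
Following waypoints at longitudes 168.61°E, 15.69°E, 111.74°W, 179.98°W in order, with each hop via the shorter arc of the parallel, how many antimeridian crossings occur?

Leg 1: +168.61° → +15.69°, shortest Δλ = -152.92° (west) — does not cross 180°.
Leg 2: +15.69° → -111.74°, shortest Δλ = -127.43° (west) — does not cross 180°.
Leg 3: -111.74° → -179.98°, shortest Δλ = -68.24° (west) — does not cross 180°.
Total crossings: 0.

0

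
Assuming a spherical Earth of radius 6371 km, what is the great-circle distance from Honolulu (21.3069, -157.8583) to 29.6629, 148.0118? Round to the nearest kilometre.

5464 km

Δλ = 148.0118 − -157.8583 = 305.8701°; wrapped into (−180°, 180°]: -54.1299°.
Δφ = 29.6629 − 21.3069 = 8.3560°.
a = sin²(Δφ/2) + cos φ₁ · cos φ₂ · sin²(Δλ/2) = 0.172907.
c = 2·atan2(√a, √(1−a)) = 0.85769 rad → d = 6371·c ≈ 5464.34 km.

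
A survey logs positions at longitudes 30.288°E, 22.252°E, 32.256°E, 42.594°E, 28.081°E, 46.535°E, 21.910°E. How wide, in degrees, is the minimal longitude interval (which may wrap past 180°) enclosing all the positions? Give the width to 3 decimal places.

Sort the longitudes: +21.910°, +22.252°, +28.081°, +30.288°, +32.256°, +42.594°, +46.535°.
Eastward gaps between consecutive values (wrapping around): 0.342°, 5.829°, 2.207°, 1.968°, 10.338°, 3.941°, 335.375°.
Largest gap = 335.375° ⇒ minimal covering band is its complement: 360° − 335.375° = 24.625°.
Band runs from +21.910° eastward to +46.535°.

24.625°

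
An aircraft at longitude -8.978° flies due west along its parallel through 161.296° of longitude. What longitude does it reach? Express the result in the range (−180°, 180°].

-170.274°

Start at -8.978°; shift −161.296° → -170.274°.
-170.274° already lies in (−180°, 180°].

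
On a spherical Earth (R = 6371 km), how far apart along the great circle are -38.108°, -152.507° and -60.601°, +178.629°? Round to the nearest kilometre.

Δλ = 178.629 − -152.507 = 331.136°; wrapped into (−180°, 180°]: -28.864°.
Δφ = -60.601 − -38.108 = -22.493°.
a = sin²(Δφ/2) + cos φ₁ · cos φ₂ · sin²(Δλ/2) = 0.062029.
c = 2·atan2(√a, √(1−a)) = 0.50341 rad → d = 6371·c ≈ 3207.25 km.

3207 km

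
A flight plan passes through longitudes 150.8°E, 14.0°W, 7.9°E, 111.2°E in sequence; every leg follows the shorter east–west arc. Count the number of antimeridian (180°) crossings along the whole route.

0

Leg 1: +150.8° → -14.0°, shortest Δλ = -164.8° (west) — does not cross 180°.
Leg 2: -14.0° → +7.9°, shortest Δλ = 21.9° (east) — does not cross 180°.
Leg 3: +7.9° → +111.2°, shortest Δλ = 103.3° (east) — does not cross 180°.
Total crossings: 0.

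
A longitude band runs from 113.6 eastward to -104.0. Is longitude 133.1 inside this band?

Yes

Band width going east from +113.6° to -104.0°: ((-104.0 − 113.6) mod 360) = 142.4°.
Offset of +133.1° east of the west edge: ((133.1 − 113.6) mod 360) = 19.5°.
19.5° ≤ 142.4° ⇒ inside.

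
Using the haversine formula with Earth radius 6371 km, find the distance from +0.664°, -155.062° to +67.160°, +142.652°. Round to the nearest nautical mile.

Δλ = 142.652 − -155.062 = 297.714°; wrapped into (−180°, 180°]: -62.286°.
Δφ = 67.160 − 0.664 = 66.496°.
a = sin²(Δφ/2) + cos φ₁ · cos φ₂ · sin²(Δλ/2) = 0.404408.
c = 2·atan2(√a, √(1−a)) = 1.37843 rad → d = 6371·c ≈ 8781.96 km ≈ 4741.88 nmi.

4742 nmi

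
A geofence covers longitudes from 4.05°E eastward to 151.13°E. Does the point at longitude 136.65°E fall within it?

Yes

Band width going east from +4.05° to +151.13°: ((151.13 − 4.05) mod 360) = 147.08°.
Offset of +136.65° east of the west edge: ((136.65 − 4.05) mod 360) = 132.60°.
132.60° ≤ 147.08° ⇒ inside.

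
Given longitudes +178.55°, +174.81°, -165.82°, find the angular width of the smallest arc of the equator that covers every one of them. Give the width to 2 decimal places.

19.37°

Sort the longitudes: -165.82°, +174.81°, +178.55°.
Eastward gaps between consecutive values (wrapping around): 340.63°, 3.74°, 15.63°.
Largest gap = 340.63° ⇒ minimal covering band is its complement: 360° − 340.63° = 19.37°.
Band runs from +174.81° eastward to -165.82°, crossing the antimeridian.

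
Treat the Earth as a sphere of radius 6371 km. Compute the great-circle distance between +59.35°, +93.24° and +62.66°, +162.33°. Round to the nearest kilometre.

3562 km

Δλ = 162.33 − 93.24 = 69.09°.
Δφ = 62.66 − 59.35 = 3.31°.
a = sin²(Δφ/2) + cos φ₁ · cos φ₂ · sin²(Δλ/2) = 0.076119.
c = 2·atan2(√a, √(1−a)) = 0.55905 rad → d = 6371·c ≈ 3561.68 km.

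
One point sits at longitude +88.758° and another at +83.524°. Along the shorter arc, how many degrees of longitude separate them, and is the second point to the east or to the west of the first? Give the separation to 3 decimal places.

5.234° west

Raw difference: 83.524 − 88.758 = -5.234°.
Normalise into (−180°, 180°]: -5.234° stays -5.234°.
Negative ⇒ the second point lies to the west; separation 5.234°.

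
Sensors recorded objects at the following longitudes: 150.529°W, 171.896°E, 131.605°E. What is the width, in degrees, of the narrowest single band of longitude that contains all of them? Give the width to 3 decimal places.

77.866°

Sort the longitudes: -150.529°, +131.605°, +171.896°.
Eastward gaps between consecutive values (wrapping around): 282.134°, 40.291°, 37.575°.
Largest gap = 282.134° ⇒ minimal covering band is its complement: 360° − 282.134° = 77.866°.
Band runs from +131.605° eastward to -150.529°, crossing the antimeridian.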